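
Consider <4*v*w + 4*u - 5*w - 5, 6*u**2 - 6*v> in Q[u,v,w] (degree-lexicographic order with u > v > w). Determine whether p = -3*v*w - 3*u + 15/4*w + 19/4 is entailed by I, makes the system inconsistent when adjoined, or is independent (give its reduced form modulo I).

First compute the reduced Gröbner basis of I by Buchberger's algorithm.
f_1 = 4*v*w + 4*u - 5*w - 5, LT = v*w.
f_2 = 6*u**2 - 6*v, LT = u**2.

The S-polynomials (S(f_1,f_2)) all reduce to 0 modulo the current basis, so we have a Gröbner basis.
Inter-reduce: drop elements whose leading term is divisible by another's, tail-reduce, and make monic.
Reduced Gröbner basis: {u**2 - v, v*w + u - 5/4*w - 5/4}.
Label its elements g_1 = u**2 - v, g_2 = v*w + u - 5/4*w - 5/4.

Reduce p = -3*v*w - 3*u + 15/4*w + 19/4 modulo G:
  leading term v*w: subtract (-3)·g_2 from -3*v*w - 3*u + 15/4*w + 19/4 → 1
  leading term 1: no divisor's leading term divides it; move 1 to the remainder.
  normal form = 1.
The normal form is nonzero, so p ∉ I. Since p minus its normal form lies in I, I + (p) = I + (r) where r = 1; decide whether this ideal is the whole ring.
Here r = 1 is a nonzero constant, hence a unit: 1 ∈ I + (p), the Gröbner basis of I + (p) is {1}, and the enlarged system has no common solution — adjoining p is inconsistent.

Adjoining -3*v*w - 3*u + 15/4*w + 19/4 makes the ideal the whole ring: the system is inconsistent.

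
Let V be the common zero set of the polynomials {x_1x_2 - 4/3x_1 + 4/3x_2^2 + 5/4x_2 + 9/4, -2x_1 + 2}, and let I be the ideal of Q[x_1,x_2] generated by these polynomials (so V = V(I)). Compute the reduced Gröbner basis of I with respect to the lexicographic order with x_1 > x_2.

f_1 = x_1x_2 - 4/3x_1 + 4/3x_2^2 + 5/4x_2 + 9/4, LT = x_1x_2.
f_2 = -2x_1 + 2, LT = x_1.

S(f_1,f_2): lcm = x_1x_2. S = -4/3x_1 + 4/3x_2^2 + 9/4x_2 + 9/4.
  leading term x_1: subtract (2/3)·f_2 from -4/3x_1 + 4/3x_2^2 + 9/4x_2 + 9/4 → 4/3x_2^2 + 9/4x_2 + 11/12
  leading term x_2^2: no divisor's leading term divides it; move 4/3x_2^2 to the remainder.
  leading term x_2: no divisor's leading term divides it; move 9/4x_2 to the remainder.
  leading term 1: no divisor's leading term divides it; move 11/12 to the remainder.
  remainder 4/3x_2^2 + 9/4x_2 + 11/12 ≠ 0; add g_3 = 4/3x_2^2 + 9/4x_2 + 11/12 to the basis.

The other S-polynomials (S(f_1,g_3), S(f_2,g_3)) all reduce to 0 modulo the current basis, so we have a Gröbner basis.
Inter-reduce: drop elements whose leading term is divisible by another's, tail-reduce, and make monic.

G = {x_1 - 1, x_2^2 + 27/16x_2 + 11/16}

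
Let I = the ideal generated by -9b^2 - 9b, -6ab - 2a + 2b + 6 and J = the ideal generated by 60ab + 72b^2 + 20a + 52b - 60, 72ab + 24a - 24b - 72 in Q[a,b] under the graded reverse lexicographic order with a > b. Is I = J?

Since reduced Gröbner bases are canonical representatives of ideals under a given ordering, it suffices to compute and compare them.
Buchberger on the first generating set:
f_1 = -9b^2 - 9b, LT = b^2.
f_2 = -6ab - 2a + 2b + 6, LT = ab.

S(f_1,f_2): lcm = ab^2. S = 2/3ab + 1/3b^2 + b.
  leading term ab: subtract (-1/9)·f_2 from 2/3ab + 1/3b^2 + b → 1/3b^2 - 2/9a + 11/9b + 2/3
  leading term b^2: subtract (-1/27)·f_1 from 1/3b^2 - 2/9a + 11/9b + 2/3 → -2/9a + 8/9b + 2/3
  leading term a: no divisor's leading term divides it; move -2/9a to the remainder.
  leading term b: no divisor's leading term divides it; move 8/9b to the remainder.
  leading term 1: no divisor's leading term divides it; move 2/3 to the remainder.
  remainder -2/9a + 8/9b + 2/3 ≠ 0; add g_3 = -2/9a + 8/9b + 2/3 to the basis.

The other S-polynomials (S(f_1,g_3), S(f_2,g_3)) all reduce to 0 modulo the current basis, so we have a Gröbner basis.
Inter-reduce: drop elements whose leading term is divisible by another's, tail-reduce, and make monic.
Reduced Gröbner basis: {b^2 + b, a - 4b - 3}.

Buchberger on the second generating set:
h_1 = 60ab + 72b^2 + 20a + 52b - 60, LT = ab.
h_2 = 72ab + 24a - 24b - 72, LT = ab.

S(h_1,h_2): lcm = ab. S = 6/5b^2 + 6/5b.
  leading term b^2: no divisor's leading term divides it; move 6/5b^2 to the remainder.
  leading term b: no divisor's leading term divides it; move 6/5b to the remainder.
  remainder 6/5b^2 + 6/5b ≠ 0; add k_3 = 6/5b^2 + 6/5b to the basis.

S(h_1,k_3): lcm = ab^2. S = 6/5b^3 - 2/3ab + 13/15b^2 - b.
  leading term b^3: subtract (b)·k_3 from 6/5b^3 - 2/3ab + 13/15b^2 - b → -2/3ab - 1/3b^2 - b
  leading term ab: subtract (-1/90)·h_1 from -2/3ab - 1/3b^2 - b → 7/15b^2 + 2/9a - 19/45b - 2/3
  leading term b^2: subtract (7/18)·k_3 from 7/15b^2 + 2/9a - 19/45b - 2/3 → 2/9a - 8/9b - 2/3
  leading term a: no divisor's leading term divides it; move 2/9a to the remainder.
  leading term b: no divisor's leading term divides it; move -8/9b to the remainder.
  leading term 1: no divisor's leading term divides it; move -2/3 to the remainder.
  remainder 2/9a - 8/9b - 2/3 ≠ 0; add k_4 = 2/9a - 8/9b - 2/3 to the basis.

The other S-polynomials (S(h_2,k_3), S(h_1,k_4), S(h_2,k_4), S(k_3,k_4)) all reduce to 0 modulo the current basis, so we have a Gröbner basis.
Inter-reduce: drop elements whose leading term is divisible by another's, tail-reduce, and make monic.
Reduced Gröbner basis: {b^2 + b, a - 4b - 3}.

Same reduced basis, so the two generating sets span the same ideal.

Yes, the ideals are equal.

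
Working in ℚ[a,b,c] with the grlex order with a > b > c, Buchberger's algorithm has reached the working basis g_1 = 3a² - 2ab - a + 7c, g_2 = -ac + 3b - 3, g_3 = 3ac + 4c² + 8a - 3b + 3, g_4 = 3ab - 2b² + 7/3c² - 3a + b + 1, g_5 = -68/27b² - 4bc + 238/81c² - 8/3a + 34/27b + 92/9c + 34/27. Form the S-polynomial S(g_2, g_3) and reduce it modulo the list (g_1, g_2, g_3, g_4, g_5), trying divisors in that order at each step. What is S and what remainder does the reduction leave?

lcm(LM(g_2), LM(g_3)) = ac.
S = (lcm/LT(g_2))·g_2 − (lcm/LT(g_3))·g_3 = -4/3c² - 8/3a - 2b + 2.
Reduce S modulo (g_1, g_2, g_3, g_4, g_5) in that order:
  leading term c²: no divisor's leading term divides it; move -4/3c² to the remainder.
  leading term a: no divisor's leading term divides it; move -8/3a to the remainder.
  leading term b: no divisor's leading term divides it; move -2b to the remainder.
  leading term 1: no divisor's leading term divides it; move 2 to the remainder.
The remainder -4/3c² - 8/3a - 2b + 2 is nonzero, so it would be added as the next basis element.

S(g_2, g_3) = -4/3c² - 8/3a - 2b + 2; remainder on division = -4/3c² - 8/3a - 2b + 2.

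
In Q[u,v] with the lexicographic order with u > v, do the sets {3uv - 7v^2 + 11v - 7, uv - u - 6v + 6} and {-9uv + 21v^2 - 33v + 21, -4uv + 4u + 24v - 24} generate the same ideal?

Yes, the ideals are equal.

Since reduced Gröbner bases are canonical representatives of ideals under a given ordering, it suffices to compute and compare them.
Buchberger on the first generating set:
f_1 = 3uv - 7v^2 + 11v - 7, LT = uv.
f_2 = uv - u - 6v + 6, LT = uv.

S(f_1,f_2): lcm = uv. S = u - 7/3v^2 + 29/3v - 25/3.
  reduce S modulo (f_1, f_2):
  remainder u - 7/3v^2 + 29/3v - 25/3 ≠ 0; add g_3 = u - 7/3v^2 + 29/3v - 25/3 to the basis.

S(f_1,g_3): lcm = uv. S = 7/3v^3 - 12v^2 + 12v - 7/3.
  reduce S modulo (f_1, f_2, g_3):
  remainder 7/3v^3 - 12v^2 + 12v - 7/3 ≠ 0; add g_4 = 7/3v^3 - 12v^2 + 12v - 7/3 to the basis.

The other S-polynomials (S(f_2,g_3), S(f_1,g_4), S(f_2,g_4), S(g_3,g_4)) all reduce to 0 modulo the current basis, so we have a Gröbner basis.
Inter-reduce: drop elements whose leading term is divisible by another's, tail-reduce, and make monic.
Reduced Gröbner basis: {u - 7/3v^2 + 29/3v - 25/3, v^3 - 36/7v^2 + 36/7v - 1}.

Buchberger on the second generating set:
h_1 = -9uv + 21v^2 - 33v + 21, LT = uv.
h_2 = -4uv + 4u + 24v - 24, LT = uv.

S(h_1,h_2): lcm = uv. S = u - 7/3v^2 + 29/3v - 25/3.
  reduce S modulo (h_1, h_2):
  remainder u - 7/3v^2 + 29/3v - 25/3 ≠ 0; add k_3 = u - 7/3v^2 + 29/3v - 25/3 to the basis.

S(h_1,k_3): lcm = uv. S = 7/3v^3 - 12v^2 + 12v - 7/3.
  reduce S modulo (h_1, h_2, k_3):
  remainder 7/3v^3 - 12v^2 + 12v - 7/3 ≠ 0; add k_4 = 7/3v^3 - 12v^2 + 12v - 7/3 to the basis.

The other S-polynomials (S(h_2,k_3), S(h_1,k_4), S(h_2,k_4), S(k_3,k_4)) all reduce to 0 modulo the current basis, so we have a Gröbner basis.
Inter-reduce: drop elements whose leading term is divisible by another's, tail-reduce, and make monic.
Reduced Gröbner basis: {u - 7/3v^2 + 29/3v - 25/3, v^3 - 36/7v^2 + 36/7v - 1}.

The two bases agree; hence the ideals are identical.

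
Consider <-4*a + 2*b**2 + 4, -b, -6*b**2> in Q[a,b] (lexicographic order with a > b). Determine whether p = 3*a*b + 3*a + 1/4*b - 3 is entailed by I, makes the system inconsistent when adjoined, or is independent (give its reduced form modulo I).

3*a*b + 3*a + 1/4*b - 3 lies in I (it reduces to 0).

First compute the reduced Gröbner basis of I by Buchberger's algorithm.
f_1 = -4*a + 2*b**2 + 4, LT = a.
f_2 = -b, LT = b.
f_3 = -6*b**2, LT = b**2.

The S-polynomials (S(f_1,f_2), S(f_1,f_3), S(f_2,f_3)) all reduce to 0 modulo the current basis, so we have a Gröbner basis.
Inter-reduce: drop elements whose leading term is divisible by another's, tail-reduce, and make monic.
Reduced Gröbner basis: {a - 1, b}.
Label its elements g_1 = a - 1, g_2 = b.

Reduce p = 3*a*b + 3*a + 1/4*b - 3 modulo G:
  leading term a*b: subtract (3*b)·g_1 from 3*a*b + 3*a + 1/4*b - 3 → 3*a + 13/4*b - 3
  leading term a: subtract (3)·g_1 from 3*a + 13/4*b - 3 → 13/4*b
  leading term b: subtract (13/4)·g_2 from 13/4*b → 0
  normal form = 0.
Since the normal form is 0, p ∈ I.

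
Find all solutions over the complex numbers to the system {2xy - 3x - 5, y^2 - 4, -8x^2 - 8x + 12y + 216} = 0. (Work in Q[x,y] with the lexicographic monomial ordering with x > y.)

Compute a lex Gröbner basis by Buchberger's algorithm.
f_1 = 2xy - 3x - 5, LT = xy.
f_2 = y^2 - 4, LT = y^2.
f_3 = -8x^2 - 8x + 12y + 216, LT = x^2.

S(f_1,f_2): lcm = xy^2. S = -3/2xy + 4x - 5/2y.
  leading term xy: subtract (-3/4)·f_1 from -3/2xy + 4x - 5/2y → 7/4x - 5/2y - 15/4
  leading term x: no divisor's leading term divides it; move 7/4x to the remainder.
  leading term y: no divisor's leading term divides it; move -5/2y to the remainder.
  leading term 1: no divisor's leading term divides it; move -15/4 to the remainder.
  remainder 7/4x - 5/2y - 15/4 ≠ 0; add h_4 = 7/4x - 5/2y - 15/4 to the basis.

S(f_1,f_3): lcm = x^2y. S = -3/2x^2 - xy - 5/2x + 3/2y^2 + 27y.
  leading term x^2: subtract (3/16)·f_3 from -3/2x^2 - xy - 5/2x + 3/2y^2 + 27y → -xy - x + 3/2y^2 + 99/4y - 81/2
  leading term xy: subtract (-1/2)·f_1 from -xy - x + 3/2y^2 + 99/4y - 81/2 → -5/2x + 3/2y^2 + 99/4y - 43
  leading term x: subtract (-10/7)·h_4 from -5/2x + 3/2y^2 + 99/4y - 43 → 3/2y^2 + 593/28y - 677/14
  leading term y^2: subtract (3/2)·f_2 from 3/2y^2 + 593/28y - 677/14 → 593/28y - 593/14
  leading term y: no divisor's leading term divides it; move 593/28y to the remainder.
  leading term 1: no divisor's leading term divides it; move -593/14 to the remainder.
  remainder 593/28y - 593/14 ≠ 0; add h_5 = 593/28y - 593/14 to the basis.

The other S-polynomials (S(f_2,f_3), S(f_1,h_4), S(f_2,h_4), S(f_3,h_4), S(f_1,h_5), S(f_2,h_5), S(f_3,h_5), S(h_4,h_5)) all reduce to 0 modulo the current basis, so we have a Gröbner basis.
Inter-reduce: drop elements whose leading term is divisible by another's, tail-reduce, and make monic.
Reduced Gröbner basis: {x - 5, y - 2}.

Elimination: the polynomial y - 2 lies in the elimination ideal for y, so y ∈ {2}. For each such y, the remaining basis elements (now univariate) give the rest of the solution.
  y = 2: the earlier basis element becomes x - 5 = 0, giving x = 5 — point (5, 2).
Zero-dimensionality of the ideal guarantees finitely many solutions over ℂ.

{(5, 2)}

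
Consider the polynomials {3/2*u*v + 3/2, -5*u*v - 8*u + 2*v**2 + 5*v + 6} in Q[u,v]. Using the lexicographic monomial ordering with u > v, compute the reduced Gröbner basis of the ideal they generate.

Buchberger's algorithm terminates because the ascending chain of leading-term ideals stabilizes.

f_1 = 3/2*u*v + 3/2, LT = u*v.
f_2 = -5*u*v - 8*u + 2*v**2 + 5*v + 6, LT = u*v.

S(f_1,f_2): lcm = u*v. S = -8/5*u + 2/5*v**2 + v + 11/5.
  reduce S modulo (f_1, f_2):
  remainder -8/5*u + 2/5*v**2 + v + 11/5 ≠ 0; add g_3 = -8/5*u + 2/5*v**2 + v + 11/5 to the basis.

S(f_1,g_3): lcm = u*v. S = 1/4*v**3 + 5/8*v**2 + 11/8*v + 1.
  reduce S modulo (f_1, f_2, g_3):
  remainder 1/4*v**3 + 5/8*v**2 + 11/8*v + 1 ≠ 0; add g_4 = 1/4*v**3 + 5/8*v**2 + 11/8*v + 1 to the basis.

The other S-polynomials (S(f_2,g_3), S(f_1,g_4), S(f_2,g_4), S(g_3,g_4)) all reduce to 0 modulo the current basis, so we have a Gröbner basis.
Inter-reduce: drop elements whose leading term is divisible by another's, tail-reduce, and make monic.

G = {u - 1/4*v**2 - 5/8*v - 11/8, v**3 + 5/2*v**2 + 11/2*v + 4}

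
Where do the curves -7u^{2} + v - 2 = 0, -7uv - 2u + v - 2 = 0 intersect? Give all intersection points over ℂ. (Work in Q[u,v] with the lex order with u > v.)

Compute a lex Gröbner basis by Buchberger's algorithm.
f_1 = -7u^{2} + v - 2, LT = u^{2}.
f_2 = -7uv - 2u + v - 2, LT = uv.

S(f_1,f_2): lcm = u^{2}v. S = -\tfrac{2}{7}u^{2} + \tfrac{1}{7}uv - \tfrac{2}{7}u - \tfrac{1}{7}v^{2} + \tfrac{2}{7}v.
  leading term u^{2}: subtract (\tfrac{2}{49})·f_1 from -\tfrac{2}{7}u^{2} + \tfrac{1}{7}uv - \tfrac{2}{7}u - \tfrac{1}{7}v^{2} + \tfrac{2}{7}v → \tfrac{1}{7}uv - \tfrac{2}{7}u - \tfrac{1}{7}v^{2} + \tfrac{12}{49}v + \tfrac{4}{49}
  leading term uv: subtract (-\tfrac{1}{49})·f_2 from \tfrac{1}{7}uv - \tfrac{2}{7}u - \tfrac{1}{7}v^{2} + \tfrac{12}{49}v + \tfrac{4}{49} → -\tfrac{16}{49}u - \tfrac{1}{7}v^{2} + \tfrac{13}{49}v + \tfrac{2}{49}
  leading term u: no divisor's leading term divides it; move -\tfrac{16}{49}u to the remainder.
  leading term v^{2}: no divisor's leading term divides it; move -\tfrac{1}{7}v^{2} to the remainder.
  leading term v: no divisor's leading term divides it; move \tfrac{13}{49}v to the remainder.
  leading term 1: no divisor's leading term divides it; move \tfrac{2}{49} to the remainder.
  remainder -\tfrac{16}{49}u - \tfrac{1}{7}v^{2} + \tfrac{13}{49}v + \tfrac{2}{49} ≠ 0; add h_3 = -\tfrac{16}{49}u - \tfrac{1}{7}v^{2} + \tfrac{13}{49}v + \tfrac{2}{49} to the basis.

S(f_2,h_3): lcm = uv. S = \tfrac{2}{7}u - \tfrac{7}{16}v^{3} + \tfrac{13}{16}v^{2} - \tfrac{1}{56}v + \tfrac{2}{7}.
  leading term u: subtract (-\tfrac{7}{8})·h_3 from \tfrac{2}{7}u - \tfrac{7}{16}v^{3} + \tfrac{13}{16}v^{2} - \tfrac{1}{56}v + \tfrac{2}{7} → -\tfrac{7}{16}v^{3} + \tfrac{11}{16}v^{2} + \tfrac{3}{14}v + \tfrac{9}{28}
  leading term v^{3}: no divisor's leading term divides it; move -\tfrac{7}{16}v^{3} to the remainder.
  leading term v^{2}: no divisor's leading term divides it; move \tfrac{11}{16}v^{2} to the remainder.
  leading term v: no divisor's leading term divides it; move \tfrac{3}{14}v to the remainder.
  leading term 1: no divisor's leading term divides it; move \tfrac{9}{28} to the remainder.
  remainder -\tfrac{7}{16}v^{3} + \tfrac{11}{16}v^{2} + \tfrac{3}{14}v + \tfrac{9}{28} ≠ 0; add h_4 = -\tfrac{7}{16}v^{3} + \tfrac{11}{16}v^{2} + \tfrac{3}{14}v + \tfrac{9}{28} to the basis.

The other S-polynomials (S(f_1,h_3), S(f_1,h_4), S(f_2,h_4), S(h_3,h_4)) all reduce to 0 modulo the current basis, so we have a Gröbner basis.
Inter-reduce: drop elements whose leading term is divisible by another's, tail-reduce, and make monic.
Reduced Gröbner basis: {u + \tfrac{7}{16}v^{2} - \tfrac{13}{16}v - \tfrac{1}{8}, v^{3} - \tfrac{11}{7}v^{2} - \tfrac{24}{49}v - \tfrac{36}{49}}.

Since the basis is lex-ordered, v^{3} - \tfrac{11}{7}v^{2} - \tfrac{24}{49}v - \tfrac{36}{49} is univariate in v. Its roots are {2, -3/14 - 3*sqrt(7)*I/14, -3/14 + 3*sqrt(7)*I/14}. Back-substituting each root into the other basis elements fixes the other coordinates.
  v = 2: the earlier basis element becomes u = 0, giving u = 0 — point (0, 2).
  v = -3/14 - 3*sqrt(7)*I/14: the earlier basis element becomes u - 1/14 + 3*sqrt(7)*I/14 = 0, giving u = 1/14 - 3*sqrt(7)*I/14 — point (1/14 - 3*sqrt(7)*I/14, -3/14 - 3*sqrt(7)*I/14).
  v = -3/14 + 3*sqrt(7)*I/14: the earlier basis element becomes u - 1/14 - 3*sqrt(7)*I/14 = 0, giving u = 1/14 + 3*sqrt(7)*I/14 — point (1/14 + 3*sqrt(7)*I/14, -3/14 + 3*sqrt(7)*I/14).

{(0, 2), (1/14 - 3*sqrt(7)*I/14, -3/14 - 3*sqrt(7)*I/14), (1/14 + 3*sqrt(7)*I/14, -3/14 + 3*sqrt(7)*I/14)}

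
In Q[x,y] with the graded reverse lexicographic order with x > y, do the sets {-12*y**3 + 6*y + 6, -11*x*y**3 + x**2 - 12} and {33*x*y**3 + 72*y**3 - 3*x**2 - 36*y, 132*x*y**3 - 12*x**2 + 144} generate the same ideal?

Yes, the ideals are equal.

For a fixed monomial order, each ideal has a unique reduced Gröbner basis; comparing bases decides equality.
Buchberger on the first generating set:
f_1 = -12*y**3 + 6*y + 6, LT = y**3.
f_2 = -11*x*y**3 + x**2 - 12, LT = x*y**3.

S(f_1,f_2): lcm = x*y**3. S = 1/11*x**2 - 1/2*x*y - 1/2*x - 12/11.
  leading term x**2: no divisor's leading term divides it; move 1/11*x**2 to the remainder.
  leading term x*y: no divisor's leading term divides it; move -1/2*x*y to the remainder.
  leading term x: no divisor's leading term divides it; move -1/2*x to the remainder.
  leading term 1: no divisor's leading term divides it; move -12/11 to the remainder.
  remainder 1/11*x**2 - 1/2*x*y - 1/2*x - 12/11 ≠ 0; add g_3 = 1/11*x**2 - 1/2*x*y - 1/2*x - 12/11 to the basis.

S(f_1,g_3): leading monomials are coprime, so the S-polynomial reduces to 0 (Buchberger's first criterion).
S(f_2,g_3): lcm = x**2*y**3. S = 11/2*x*y**4 + 11/2*x*y**3 - 1/11*x**3 + 12*y**3 + 12/11*x.
  leading term x*y**4: subtract (-11/24*x*y)·f_1 from 11/2*x*y**4 + 11/2*x*y**3 - 1/11*x**3 + 12*y**3 + 12/11*x → 11/2*x*y**3 - 1/11*x**3 + 11/4*x*y**2 + 12*y**3 + 11/4*x*y + 12/11*x
  leading term x*y**3: subtract (-11/24*x)·f_1 from 11/2*x*y**3 - 1/11*x**3 + 11/4*x*y**2 + 12*y**3 + 11/4*x*y + 12/11*x → -1/11*x**3 + 11/4*x*y**2 + 12*y**3 + 11/2*x*y + 169/44*x
  leading term x**3: subtract (-x)·g_3 from -1/11*x**3 + 11/4*x*y**2 + 12*y**3 + 11/2*x*y + 169/44*x → -1/2*x**2*y + 11/4*x*y**2 + 12*y**3 - 1/2*x**2 + 11/2*x*y + 11/4*x
  leading term x**2*y: subtract (-11/2*y)·g_3 from -1/2*x**2*y + 11/4*x*y**2 + 12*y**3 - 1/2*x**2 + 11/2*x*y + 11/4*x → 12*y**3 - 1/2*x**2 + 11/4*x*y + 11/4*x - 6*y
  leading term y**3: subtract (-1)·f_1 from 12*y**3 - 1/2*x**2 + 11/4*x*y + 11/4*x - 6*y → -1/2*x**2 + 11/4*x*y + 11/4*x + 6
  leading term x**2: subtract (-11/2)·g_3 from -1/2*x**2 + 11/4*x*y + 11/4*x + 6 → 0
  remainder 0.

Every S-polynomial of the final basis reduces to 0, so we have a Gröbner basis.
Inter-reduce: drop elements whose leading term is divisible by another's, tail-reduce, and make monic.
Reduced Gröbner basis: {y**3 - 1/2*y - 1/2, x**2 - 11/2*x*y - 11/2*x - 12}.

Buchberger on the second generating set:
h_1 = 33*x*y**3 + 72*y**3 - 3*x**2 - 36*y, LT = x*y**3.
h_2 = 132*x*y**3 - 12*x**2 + 144, LT = x*y**3.

S(h_1,h_2): lcm = x*y**3. S = 24/11*y**3 - 12/11*y - 12/11.
  leading term y**3: no divisor's leading term divides it; move 24/11*y**3 to the remainder.
  leading term y: no divisor's leading term divides it; move -12/11*y to the remainder.
  leading term 1: no divisor's leading term divides it; move -12/11 to the remainder.
  remainder 24/11*y**3 - 12/11*y - 12/11 ≠ 0; add k_3 = 24/11*y**3 - 12/11*y - 12/11 to the basis.

S(h_1,k_3): lcm = x*y**3. S = 24/11*y**3 - 1/11*x**2 + 1/2*x*y + 1/2*x - 12/11*y.
  leading term y**3: subtract (1)·k_3 from 24/11*y**3 - 1/11*x**2 + 1/2*x*y + 1/2*x - 12/11*y → -1/11*x**2 + 1/2*x*y + 1/2*x + 12/11
  leading term x**2: no divisor's leading term divides it; move -1/11*x**2 to the remainder.
  leading term x*y: no divisor's leading term divides it; move 1/2*x*y to the remainder.
  leading term x: no divisor's leading term divides it; move 1/2*x to the remainder.
  leading term 1: no divisor's leading term divides it; move 12/11 to the remainder.
  remainder -1/11*x**2 + 1/2*x*y + 1/2*x + 12/11 ≠ 0; add k_4 = -1/11*x**2 + 1/2*x*y + 1/2*x + 12/11 to the basis.

S(h_2,k_3): lcm = x*y**3. S = -1/11*x**2 + 1/2*x*y + 1/2*x + 12/11.
  leading term x**2: subtract (1)·k_4 from -1/11*x**2 + 1/2*x*y + 1/2*x + 12/11 → 0
  remainder 0.

S(h_1,k_4): lcm = x**2*y**3. S = 11/2*x*y**4 + 169/22*x*y**3 - 1/11*x**3 + 12*y**3 - 12/11*x*y.
  leading term x*y**4: subtract (1/6*y)·h_1 from 11/2*x*y**4 + 169/22*x*y**3 - 1/11*x**3 + 12*y**3 - 12/11*x*y → 169/22*x*y**3 - 12*y**4 - 1/11*x**3 + 1/2*x**2*y + 12*y**3 - 12/11*x*y + 6*y**2
  leading term x*y**3: subtract (169/726)·h_1 from 169/22*x*y**3 - 12*y**4 - 1/11*x**3 + 1/2*x**2*y + 12*y**3 - 12/11*x*y + 6*y**2 → -12*y**4 - 1/11*x**3 + 1/2*x**2*y - 576/121*y**3 + 169/242*x**2 - 12/11*x*y + 6*y**2 + 1014/121*y
  leading term y**4: subtract (-11/2*y)·k_3 from -12*y**4 - 1/11*x**3 + 1/2*x**2*y - 576/121*y**3 + 169/242*x**2 - 12/11*x*y + 6*y**2 + 1014/121*y → -1/11*x**3 + 1/2*x**2*y - 576/121*y**3 + 169/242*x**2 - 12/11*x*y + 288/121*y
  leading term x**3: subtract (x)·k_4 from -1/11*x**3 + 1/2*x**2*y - 576/121*y**3 + 169/242*x**2 - 12/11*x*y + 288/121*y → -576/121*y**3 + 24/121*x**2 - 12/11*x*y - 12/11*x + 288/121*y
  leading term y**3: subtract (-24/11)·k_3 from -576/121*y**3 + 24/121*x**2 - 12/11*x*y - 12/11*x + 288/121*y → 24/121*x**2 - 12/11*x*y - 12/11*x - 288/121
  leading term x**2: subtract (-24/11)·k_4 from 24/121*x**2 - 12/11*x*y - 12/11*x - 288/121 → 0
  remainder 0.

S(h_2,k_4): lcm = x**2*y**3. S = 11/2*x*y**4 + 11/2*x*y**3 - 1/11*x**3 + 12*y**3 + 12/11*x.
  leading term x*y**4: subtract (1/6*y)·h_1 from 11/2*x*y**4 + 11/2*x*y**3 - 1/11*x**3 + 12*y**3 + 12/11*x → 11/2*x*y**3 - 12*y**4 - 1/11*x**3 + 1/2*x**2*y + 12*y**3 + 6*y**2 + 12/11*x
  leading term x*y**3: subtract (1/6)·h_1 from 11/2*x*y**3 - 12*y**4 - 1/11*x**3 + 1/2*x**2*y + 12*y**3 + 6*y**2 + 12/11*x → -12*y**4 - 1/11*x**3 + 1/2*x**2*y + 1/2*x**2 + 6*y**2 + 12/11*x + 6*y
  leading term y**4: subtract (-11/2*y)·k_3 from -12*y**4 - 1/11*x**3 + 1/2*x**2*y + 1/2*x**2 + 6*y**2 + 12/11*x + 6*y → -1/11*x**3 + 1/2*x**2*y + 1/2*x**2 + 12/11*x
  leading term x**3: subtract (x)·k_4 from -1/11*x**3 + 1/2*x**2*y + 1/2*x**2 + 12/11*x → 0
  remainder 0.

S(k_3,k_4): leading monomials are coprime, so the S-polynomial reduces to 0 (Buchberger's first criterion).
Every S-polynomial of the final basis reduces to 0, so we have a Gröbner basis.
Inter-reduce: drop elements whose leading term is divisible by another's, tail-reduce, and make monic.
Reduced Gröbner basis: {y**3 - 1/2*y - 1/2, x**2 - 11/2*x*y - 11/2*x - 12}.

These coincide, so the ideals are equal.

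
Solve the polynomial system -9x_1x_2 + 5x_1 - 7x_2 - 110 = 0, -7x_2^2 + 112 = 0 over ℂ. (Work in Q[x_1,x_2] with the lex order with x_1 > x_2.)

{(2, -4), (-138/31, 4)}

Compute a lex Gröbner basis by Buchberger's algorithm.
f_1 = -9x_1x_2 + 5x_1 - 7x_2 - 110, LT = x_1x_2.
f_2 = -7x_2^2 + 112, LT = x_2^2.

S(f_1,f_2): lcm = x_1x_2^2. S = -5/9x_1x_2 + 16x_1 + 7/9x_2^2 + 110/9x_2.
  leading term x_1x_2: subtract (5/81)·f_1 from -5/9x_1x_2 + 16x_1 + 7/9x_2^2 + 110/9x_2 → 1271/81x_1 + 7/9x_2^2 + 1025/81x_2 + 550/81
  leading term x_1: no divisor's leading term divides it; move 1271/81x_1 to the remainder.
  leading term x_2^2: subtract (-1/9)·f_2 from 7/9x_2^2 + 1025/81x_2 + 550/81 → 1025/81x_2 + 1558/81
  leading term x_2: no divisor's leading term divides it; move 1025/81x_2 to the remainder.
  leading term 1: no divisor's leading term divides it; move 1558/81 to the remainder.
  remainder 1271/81x_1 + 1025/81x_2 + 1558/81 ≠ 0; add h_3 = 1271/81x_1 + 1025/81x_2 + 1558/81 to the basis.

S(f_1,h_3): lcm = x_1x_2. S = -5/9x_1 - 25/31x_2^2 - 125/279x_2 + 110/9.
  leading term x_1: subtract (-45/1271)·h_3 from -5/9x_1 - 25/31x_2^2 - 125/279x_2 + 110/9 → -25/31x_2^2 + 400/31
  leading term x_2^2: subtract (25/217)·f_2 from -25/31x_2^2 + 400/31 → 0
  remainder 0.

S(f_2,h_3): leading monomials are coprime, so the S-polynomial reduces to 0 (Buchberger's first criterion).
Every S-polynomial of the final basis reduces to 0, so we have a Gröbner basis.
Inter-reduce: drop elements whose leading term is divisible by another's, tail-reduce, and make monic.
Reduced Gröbner basis: {x_1 + 25/31x_2 + 38/31, x_2^2 - 16}.

Since the basis is lex-ordered, x_2^2 - 16 is univariate in x_2. Its roots are {-4, 4}. Back-substituting each root into the other basis elements fixes the other coordinates.
  x_2 = -4: the earlier basis element becomes x_1 - 2 = 0, giving x_1 = 2 — point (2, -4).
  x_2 = 4: the earlier basis element becomes x_1 + 138/31 = 0, giving x_1 = -138/31 — point (-138/31, 4).
Check: every point annihilates each of the original generators.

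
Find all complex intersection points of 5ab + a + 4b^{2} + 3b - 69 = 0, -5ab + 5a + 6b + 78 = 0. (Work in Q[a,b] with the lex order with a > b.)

Compute a lex Gröbner basis by Buchberger's algorithm.
f_1 = 5ab + a + 4b^{2} + 3b - 69, LT = ab.
f_2 = -5ab + 5a + 6b + 78, LT = ab.

S(f_1,f_2): lcm = ab. S = \tfrac{6}{5}a + \tfrac{4}{5}b^{2} + \tfrac{9}{5}b + \tfrac{9}{5}.
  reduce S modulo (f_1, f_2):
  remainder \tfrac{6}{5}a + \tfrac{4}{5}b^{2} + \tfrac{9}{5}b + \tfrac{9}{5} ≠ 0; add h_3 = \tfrac{6}{5}a + \tfrac{4}{5}b^{2} + \tfrac{9}{5}b + \tfrac{9}{5} to the basis.

S(f_1,h_3): lcm = ab. S = \tfrac{1}{5}a - \tfrac{2}{3}b^{3} - \tfrac{7}{10}b^{2} - \tfrac{9}{10}b - \tfrac{69}{5}.
  reduce S modulo (f_1, f_2, h_3):
  remainder -\tfrac{2}{3}b^{3} - \tfrac{5}{6}b^{2} - \tfrac{6}{5}b - \tfrac{141}{10} ≠ 0; add h_4 = -\tfrac{2}{3}b^{3} - \tfrac{5}{6}b^{2} - \tfrac{6}{5}b - \tfrac{141}{10} to the basis.

The other S-polynomials (S(f_2,h_3), S(f_1,h_4), S(f_2,h_4), S(h_3,h_4)) all reduce to 0 modulo the current basis, so we have a Gröbner basis.
Inter-reduce: drop elements whose leading term is divisible by another's, tail-reduce, and make monic.
Reduced Gröbner basis: {a + \tfrac{2}{3}b^{2} + \tfrac{3}{2}b + \tfrac{3}{2}, b^{3} + \tfrac{5}{4}b^{2} + \tfrac{9}{5}b + \tfrac{423}{20}}.

The lex basis is triangular: the last element involves only b. Solving b^{3} + \tfrac{5}{4}b^{2} + \tfrac{9}{5}b + \tfrac{423}{20} = 0 gives b ∈ {-3, 7/8 - sqrt(10055)*I/40, 7/8 + sqrt(10055)*I/40}; substituting each value into the earlier elements determines the remaining variables.
  b = -3: the earlier basis element becomes a + 3 = 0, giving a = -3 — point (-3, -3).
  b = 7/8 - sqrt(10055)*I/40: the earlier basis element becomes a - 13/15 - sqrt(10055)*I/15 = 0, giving a = 13/15 + sqrt(10055)*I/15 — point (13/15 + sqrt(10055)*I/15, 7/8 - sqrt(10055)*I/40).
  b = 7/8 + sqrt(10055)*I/40: the earlier basis element becomes a - 13/15 + sqrt(10055)*I/15 = 0, giving a = 13/15 - sqrt(10055)*I/15 — point (13/15 - sqrt(10055)*I/15, 7/8 + sqrt(10055)*I/40).

{(-3, -3), (13/15 + sqrt(10055)*I/15, 7/8 - sqrt(10055)*I/40), (13/15 - sqrt(10055)*I/15, 7/8 + sqrt(10055)*I/40)}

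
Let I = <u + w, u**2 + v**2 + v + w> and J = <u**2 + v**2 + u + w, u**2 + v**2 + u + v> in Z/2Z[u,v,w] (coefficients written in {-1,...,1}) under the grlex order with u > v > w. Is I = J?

No, the ideals differ.

For a fixed monomial order, each ideal has a unique reduced Gröbner basis; comparing bases decides equality.
Buchberger on the first generating set:
f_1 = u + w, LT = u.
f_2 = u**2 + v**2 + v + w, LT = u**2.

S(f_1,f_2): lcm = u**2. S = u*w + v**2 + v + w.
  leading term u*w: subtract (w)·f_1 from u*w + v**2 + v + w → v**2 + w**2 + v + w
  leading term v**2: no divisor's leading term divides it; move v**2 to the remainder.
  leading term w**2: no divisor's leading term divides it; move w**2 to the remainder.
  leading term v: no divisor's leading term divides it; move v to the remainder.
  leading term w: no divisor's leading term divides it; move w to the remainder.
  remainder v**2 + w**2 + v + w ≠ 0; add g_3 = v**2 + w**2 + v + w to the basis.

The other S-polynomials (S(f_1,g_3), S(f_2,g_3)) all reduce to 0 modulo the current basis, so we have a Gröbner basis.
Inter-reduce: drop elements whose leading term is divisible by another's, tail-reduce, and make monic.
Reduced Gröbner basis: {v**2 + w**2 + v + w, u + w}.

Buchberger on the second generating set:
h_1 = u**2 + v**2 + u + w, LT = u**2.
h_2 = u**2 + v**2 + u + v, LT = u**2.

S(h_1,h_2): lcm = u**2. S = v + w.
  leading term v: no divisor's leading term divides it; move v to the remainder.
  leading term w: no divisor's leading term divides it; move w to the remainder.
  remainder v + w ≠ 0; add k_3 = v + w to the basis.

The other S-polynomials (S(h_1,k_3), S(h_2,k_3)) all reduce to 0 modulo the current basis, so we have a Gröbner basis.
Inter-reduce: drop elements whose leading term is divisible by another's, tail-reduce, and make monic.
Reduced Gröbner basis: {u**2 + w**2 + u + w, v + w}.

Since the reduced bases disagree, the two ideals are not the same.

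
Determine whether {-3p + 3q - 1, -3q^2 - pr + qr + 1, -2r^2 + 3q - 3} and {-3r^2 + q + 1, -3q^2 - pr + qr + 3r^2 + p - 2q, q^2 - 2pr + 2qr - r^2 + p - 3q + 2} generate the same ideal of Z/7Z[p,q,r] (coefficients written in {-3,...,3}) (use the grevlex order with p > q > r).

Two ideals are equal iff their reduced Gröbner bases coincide (the reduced basis is unique for a fixed ordering).
Buchberger on the first generating set:
f_1 = -3p + 3q - 1, LT = p.
f_2 = -3q^2 - pr + qr + 1, LT = q^2.
f_3 = -2r^2 + 3q - 3, LT = r^2.

S(f_1,f_2): leading monomials are coprime, so the S-polynomial reduces to 0 (Buchberger's first criterion).
S(f_1,f_3): leading monomials are coprime, so the S-polynomial reduces to 0 (Buchberger's first criterion).
S(f_2,f_3): leading monomials are coprime, so the S-polynomial reduces to 0 (Buchberger's first criterion).
Every S-polynomial of the final basis reduces to 0, so we have a Gröbner basis.
Inter-reduce: drop elements whose leading term is divisible by another's, tail-reduce, and make monic.
Reduced Gröbner basis: {q^2 + 3r + 2, r^2 + 2q - 2, p - q - 2}.

Buchberger on the second generating set:
h_1 = -3r^2 + q + 1, LT = r^2.
h_2 = -3q^2 - pr + qr + 3r^2 + p - 2q, LT = q^2.
h_3 = q^2 - 2pr + 2qr - r^2 + p - 3q + 2, LT = q^2.

S(h_1,h_2): leading monomials are coprime, so the S-polynomial reduces to 0 (Buchberger's first criterion).
S(h_1,h_3): leading monomials are coprime, so the S-polynomial reduces to 0 (Buchberger's first criterion).
S(h_2,h_3): lcm = q^2. S = p - q - 2.
  leading term p: no divisor's leading term divides it; move p to the remainder.
  leading term q: no divisor's leading term divides it; move -q to the remainder.
  leading term 1: no divisor's leading term divides it; move -2 to the remainder.
  remainder p - q - 2 ≠ 0; add k_4 = p - q - 2 to the basis.

S(h_1,k_4): leading monomials are coprime, so the S-polynomial reduces to 0 (Buchberger's first criterion).
S(h_2,k_4): leading monomials are coprime, so the S-polynomial reduces to 0 (Buchberger's first criterion).
S(h_3,k_4): leading monomials are coprime, so the S-polynomial reduces to 0 (Buchberger's first criterion).
Every S-polynomial of the final basis reduces to 0, so we have a Gröbner basis.
Inter-reduce: drop elements whose leading term is divisible by another's, tail-reduce, and make monic.
Reduced Gröbner basis: {q^2 + 3r - 1, r^2 + 2q + 2, p - q - 2}.

Since the reduced bases disagree, the two ideals are not the same.
The same test decides containment: I ⊆ J iff every generator of I reduces to 0 modulo a Gröbner basis of J.

No, the ideals differ.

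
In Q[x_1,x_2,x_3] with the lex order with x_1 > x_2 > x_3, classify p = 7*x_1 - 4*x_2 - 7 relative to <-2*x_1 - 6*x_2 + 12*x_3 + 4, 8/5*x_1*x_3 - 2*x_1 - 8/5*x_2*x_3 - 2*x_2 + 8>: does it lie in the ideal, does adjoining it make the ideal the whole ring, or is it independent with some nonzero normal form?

First compute the reduced Gröbner basis of I by Buchberger's algorithm.
f_1 = -2*x_1 - 6*x_2 + 12*x_3 + 4, LT = x_1.
f_2 = 8/5*x_1*x_3 - 2*x_1 - 8/5*x_2*x_3 - 2*x_2 + 8, LT = x_1*x_3.

S(f_1,f_2): lcm = x_1*x_3. S = 5/4*x_1 + 4*x_2*x_3 + 5/4*x_2 - 6*x_3**2 - 2*x_3 - 5.
  reduce S modulo (f_1, f_2):
  remainder 4*x_2*x_3 - 5/2*x_2 - 6*x_3**2 + 11/2*x_3 - 5/2 ≠ 0; add h_3 = 4*x_2*x_3 - 5/2*x_2 - 6*x_3**2 + 11/2*x_3 - 5/2 to the basis.

The other S-polynomials (S(f_1,h_3), S(f_2,h_3)) all reduce to 0 modulo the current basis, so we have a Gröbner basis.
Inter-reduce: drop elements whose leading term is divisible by another's, tail-reduce, and make monic.
Reduced Gröbner basis: {x_1 + 3*x_2 - 6*x_3 - 2, x_2*x_3 - 5/8*x_2 - 3/2*x_3**2 + 11/8*x_3 - 5/8}.
Label its elements g_1 = x_1 + 3*x_2 - 6*x_3 - 2, g_2 = x_2*x_3 - 5/8*x_2 - 3/2*x_3**2 + 11/8*x_3 - 5/8.

Reduce p = 7*x_1 - 4*x_2 - 7 modulo G:
  leading term x_1: subtract (7)·g_1 from 7*x_1 - 4*x_2 - 7 → -25*x_2 + 42*x_3 + 7
  leading term x_2: no divisor's leading term divides it; move -25*x_2 to the remainder.
  leading term x_3: no divisor's leading term divides it; move 42*x_3 to the remainder.
  leading term 1: no divisor's leading term divides it; move 7 to the remainder.
  normal form = -25*x_2 + 42*x_3 + 7.
The normal form is nonzero, so p ∉ I. Since p minus its normal form lies in I, I + (p) = I + (r) where r = -25*x_2 + 42*x_3 + 7; decide whether this ideal is the whole ring.
Run Buchberger on G together with r (pairs among the g_i already reduce to 0 since G is a Gröbner basis):
g_1 = x_1 + 3*x_2 - 6*x_3 - 2, LT = x_1.
g_2 = x_2*x_3 - 5/8*x_2 - 3/2*x_3**2 + 11/8*x_3 - 5/8, LT = x_2*x_3.
r = -25*x_2 + 42*x_3 + 7, LT = x_2.

S(g_2,r): lcm = x_2*x_3. S = -5/8*x_2 + 9/50*x_3**2 + 331/200*x_3 - 5/8.
  reduce S modulo (g_1, g_2, r):
  remainder 9/50*x_3**2 + 121/200*x_3 - 4/5 ≠ 0; add m_4 = 9/50*x_3**2 + 121/200*x_3 - 4/5 to the basis.

The other S-polynomials (S(g_1,g_2), S(g_1,r), S(g_1,m_4), S(g_2,m_4), S(r,m_4)) all reduce to 0 modulo the current basis, so we have a Gröbner basis.
Inter-reduce: drop elements whose leading term is divisible by another's, tail-reduce, and make monic.
Reduced Gröbner basis: {x_1 - 24/25*x_3 - 29/25, x_2 - 42/25*x_3 - 7/25, x_3**2 + 121/36*x_3 - 40/9}.
The reduced Gröbner basis of I + (p) is {x_1 - 24/25*x_3 - 29/25, x_2 - 42/25*x_3 - 7/25, x_3**2 + 121/36*x_3 - 40/9} ≠ {1}, a proper ideal, so the enlarged system stays consistent: p is independent of I, with normal form -25*x_2 + 42*x_3 + 7.

7*x_1 - 4*x_2 - 7 is independent of I; its normal form modulo I is -25*x_2 + 42*x_3 + 7.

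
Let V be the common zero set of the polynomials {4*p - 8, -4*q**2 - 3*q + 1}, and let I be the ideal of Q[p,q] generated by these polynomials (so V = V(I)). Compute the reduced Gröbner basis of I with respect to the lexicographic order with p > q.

f_1 = 4*p - 8, LT = p.
f_2 = -4*q**2 - 3*q + 1, LT = q**2.

The S-polynomials (S(f_1,f_2)) all reduce to 0 modulo the current basis, so we have a Gröbner basis.

G = {p - 2, q**2 + 3/4*q - 1/4}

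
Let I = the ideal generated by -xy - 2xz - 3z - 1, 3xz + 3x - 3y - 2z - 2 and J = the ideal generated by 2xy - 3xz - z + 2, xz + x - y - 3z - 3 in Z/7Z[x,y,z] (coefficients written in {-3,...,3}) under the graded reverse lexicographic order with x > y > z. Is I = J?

Yes, the ideals are equal.

For a fixed monomial order, each ideal has a unique reduced Gröbner basis; comparing bases decides equality.
Buchberger on the first generating set:
f_1 = -xy - 2xz - 3z - 1, LT = xy.
f_2 = 3xz + 3x - 3y - 2z - 2, LT = xz.

S(f_1,f_2): lcm = xyz. S = 2xz^{2} - xy + y^{2} + 3yz + 3z^{2} + 3y + z.
  leading term xz^{2}: subtract (3z)·f_2 from 2xz^{2} - xy + y^{2} + 3yz + 3z^{2} + 3y + z → -xy + y^{2} - 2xz - 2yz + 2z^{2} + 3y
  leading term xy: subtract (1)·f_1 from -xy + y^{2} - 2xz - 2yz + 2z^{2} + 3y → y^{2} - 2yz + 2z^{2} + 3y + 3z + 1
  leading term y^{2}: no divisor's leading term divides it; move y^{2} to the remainder.
  leading term yz: no divisor's leading term divides it; move -2yz to the remainder.
  leading term z^{2}: no divisor's leading term divides it; move 2z^{2} to the remainder.
  leading term y: no divisor's leading term divides it; move 3y to the remainder.
  leading term z: no divisor's leading term divides it; move 3z to the remainder.
  leading term 1: no divisor's leading term divides it; move 1 to the remainder.
  remainder y^{2} - 2yz + 2z^{2} + 3y + 3z + 1 ≠ 0; add g_3 = y^{2} - 2yz + 2z^{2} + 3y + 3z + 1 to the basis.

The other S-polynomials (S(f_1,g_3), S(f_2,g_3)) all reduce to 0 modulo the current basis, so we have a Gröbner basis.
Inter-reduce: drop elements whose leading term is divisible by another's, tail-reduce, and make monic.
Reduced Gröbner basis: {xy - 2x + 2y + 2z, y^{2} - 2yz + 2z^{2} + 3y + 3z + 1, xz + x - y - 3z - 3}.

Buchberger on the second generating set:
h_1 = 2xy - 3xz - z + 2, LT = xy.
h_2 = xz + x - y - 3z - 3, LT = xz.

S(h_1,h_2): lcm = xyz. S = 2xz^{2} - xy + y^{2} + 3yz + 3z^{2} + 3y + z.
  leading term xz^{2}: subtract (2z)·h_2 from 2xz^{2} - xy + y^{2} + 3yz + 3z^{2} + 3y + z → -xy + y^{2} - 2xz - 2yz + 2z^{2} + 3y
  leading term xy: subtract (3)·h_1 from -xy + y^{2} - 2xz - 2yz + 2z^{2} + 3y → y^{2} - 2yz + 2z^{2} + 3y + 3z + 1
  leading term y^{2}: no divisor's leading term divides it; move y^{2} to the remainder.
  leading term yz: no divisor's leading term divides it; move -2yz to the remainder.
  leading term z^{2}: no divisor's leading term divides it; move 2z^{2} to the remainder.
  leading term y: no divisor's leading term divides it; move 3y to the remainder.
  leading term z: no divisor's leading term divides it; move 3z to the remainder.
  leading term 1: no divisor's leading term divides it; move 1 to the remainder.
  remainder y^{2} - 2yz + 2z^{2} + 3y + 3z + 1 ≠ 0; add k_3 = y^{2} - 2yz + 2z^{2} + 3y + 3z + 1 to the basis.

The other S-polynomials (S(h_1,k_3), S(h_2,k_3)) all reduce to 0 modulo the current basis, so we have a Gröbner basis.
Inter-reduce: drop elements whose leading term is divisible by another's, tail-reduce, and make monic.
Reduced Gröbner basis: {xy - 2x + 2y + 2z, y^{2} - 2yz + 2z^{2} + 3y + 3z + 1, xz + x - y - 3z - 3}.

The two bases agree; hence the ideals are identical.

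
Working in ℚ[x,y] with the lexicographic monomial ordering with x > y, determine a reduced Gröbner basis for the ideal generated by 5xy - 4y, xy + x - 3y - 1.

f_1 = 5xy - 4y, LT = xy.
f_2 = xy + x - 3y - 1, LT = xy.

S(f_1,f_2): lcm = xy. S = -x + 11/5y + 1.
  leading term x: no divisor's leading term divides it; move -x to the remainder.
  leading term y: no divisor's leading term divides it; move 11/5y to the remainder.
  leading term 1: no divisor's leading term divides it; move 1 to the remainder.
  remainder -x + 11/5y + 1 ≠ 0; add g_3 = -x + 11/5y + 1 to the basis.

S(f_1,g_3): lcm = xy. S = 11/5y² + ⅕y.
  leading term y²: no divisor's leading term divides it; move 11/5y² to the remainder.
  leading term y: no divisor's leading term divides it; move ⅕y to the remainder.
  remainder 11/5y² + ⅕y ≠ 0; add g_4 = 11/5y² + ⅕y to the basis.

S(f_2,g_3): lcm = xy. S = x + 11/5y² - 2y - 1.
  leading term x: subtract (-1)·g_3 from x + 11/5y² - 2y - 1 → 11/5y² + ⅕y
  leading term y²: subtract (1)·g_4 from 11/5y² + ⅕y → 0
  remainder 0.

S(f_1,g_4): lcm = xy². S = -1/11xy - ⅘y².
  leading term xy: subtract (-1/55)·f_1 from -1/11xy - ⅘y² → -⅘y² - 4/55y
  leading term y²: subtract (-4/11)·g_4 from -⅘y² - 4/55y → 0
  remainder 0.

S(f_2,g_4): lcm = xy². S = 10/11xy - 3y² - y.
  leading term xy: subtract (2/11)·f_1 from 10/11xy - 3y² - y → -3y² - 3/11y
  leading term y²: subtract (-15/11)·g_4 from -3y² - 3/11y → 0
  remainder 0.

S(g_3,g_4): leading monomials are coprime, so the S-polynomial reduces to 0 (Buchberger's first criterion).
Every S-polynomial of the final basis reduces to 0, so we have a Gröbner basis.
Inter-reduce: drop elements whose leading term is divisible by another's, tail-reduce, and make monic.

G = {x - 11/5y - 1, y² + 1/11y}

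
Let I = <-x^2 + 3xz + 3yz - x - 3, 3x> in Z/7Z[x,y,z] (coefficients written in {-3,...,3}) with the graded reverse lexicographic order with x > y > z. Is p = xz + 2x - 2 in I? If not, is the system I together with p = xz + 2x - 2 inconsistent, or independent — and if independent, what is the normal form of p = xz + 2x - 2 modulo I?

First compute the reduced Gröbner basis of I by Buchberger's algorithm.
f_1 = -x^2 + 3xz + 3yz - x - 3, LT = x^2.
f_2 = 3x, LT = x.

S(f_1,f_2): lcm = x^2. S = -3xz - 3yz + x + 3.
  leading term xz: subtract (-z)·f_2 from -3xz - 3yz + x + 3 → -3yz + x + 3
  leading term yz: no divisor's leading term divides it; move -3yz to the remainder.
  leading term x: subtract (-2)·f_2 from x + 3 → 3
  leading term 1: no divisor's leading term divides it; move 3 to the remainder.
  remainder -3yz + 3 ≠ 0; add h_3 = -3yz + 3 to the basis.

S(f_1,h_3): leading monomials are coprime, so the S-polynomial reduces to 0 (Buchberger's first criterion).
S(f_2,h_3): leading monomials are coprime, so the S-polynomial reduces to 0 (Buchberger's first criterion).
Every S-polynomial of the final basis reduces to 0, so we have a Gröbner basis.
Inter-reduce: drop elements whose leading term is divisible by another's, tail-reduce, and make monic.
Reduced Gröbner basis: {yz - 1, x}.
Label its elements g_1 = yz - 1, g_2 = x.

Reduce p = xz + 2x - 2 modulo G:
  leading term xz: subtract (z)·g_2 from xz + 2x - 2 → 2x - 2
  leading term x: subtract (2)·g_2 from 2x - 2 → -2
  leading term 1: no divisor's leading term divides it; move -2 to the remainder.
  normal form = -2.
The normal form is nonzero, so p ∉ I. Since p minus its normal form lies in I, I + (p) = I + (r) where r = -2; decide whether this ideal is the whole ring.
Here r = -2 is a nonzero constant, hence a unit: 1 ∈ I + (p), the Gröbner basis of I + (p) is {1}, and the enlarged system has no common solution — adjoining p is inconsistent.

The remainder on division by a Gröbner basis is unique — it is the normal form.

Adjoining xz + 2x - 2 makes the ideal the whole ring: the system is inconsistent.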